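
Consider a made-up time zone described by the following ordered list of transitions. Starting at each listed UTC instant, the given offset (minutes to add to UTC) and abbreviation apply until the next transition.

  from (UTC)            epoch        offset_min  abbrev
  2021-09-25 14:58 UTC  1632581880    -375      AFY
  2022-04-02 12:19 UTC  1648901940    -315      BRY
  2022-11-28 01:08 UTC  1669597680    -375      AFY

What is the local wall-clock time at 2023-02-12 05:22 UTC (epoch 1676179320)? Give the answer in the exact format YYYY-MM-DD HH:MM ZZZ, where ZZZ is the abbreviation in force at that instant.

Query: 2023-02-12 05:22 UTC
Rule 3/3 (AFY, -06:15): 2022-11-28 01:08 UTC ≤ query < +∞
5·60 + 22 - 375 = -53 min
-53 = -1·1440 + 1387; 1387 = 23·60 + 7 → 23:07, 2023-02-12 - 1 day = 2023-02-11
→ 2023-02-11 23:07 AFY

2023-02-11 23:07 AFY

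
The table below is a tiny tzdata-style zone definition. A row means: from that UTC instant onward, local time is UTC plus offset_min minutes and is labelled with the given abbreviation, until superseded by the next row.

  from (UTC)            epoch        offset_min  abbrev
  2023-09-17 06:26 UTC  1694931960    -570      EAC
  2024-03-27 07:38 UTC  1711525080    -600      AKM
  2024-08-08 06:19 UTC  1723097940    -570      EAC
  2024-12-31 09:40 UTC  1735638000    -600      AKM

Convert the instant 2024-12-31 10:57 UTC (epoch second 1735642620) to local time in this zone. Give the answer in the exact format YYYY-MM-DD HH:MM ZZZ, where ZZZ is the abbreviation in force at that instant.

Query: 2024-12-31 10:57 UTC
Rule 4/4 (AKM, -10:00): 2024-12-31 09:40 UTC ≤ query < +∞
10·60 + 57 - 600 = 57 min
57 = 0·1440 + 57; 57 = 0·60 + 57 → 00:57, same day
→ 2024-12-31 00:57 AKM

2024-12-31 00:57 AKM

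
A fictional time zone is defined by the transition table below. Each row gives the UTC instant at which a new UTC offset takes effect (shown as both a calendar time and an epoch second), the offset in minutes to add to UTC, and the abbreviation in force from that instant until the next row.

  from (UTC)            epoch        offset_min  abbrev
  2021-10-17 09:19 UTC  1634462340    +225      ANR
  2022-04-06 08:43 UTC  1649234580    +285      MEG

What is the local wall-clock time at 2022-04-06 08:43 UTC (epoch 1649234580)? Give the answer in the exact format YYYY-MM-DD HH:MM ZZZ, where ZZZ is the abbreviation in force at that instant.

2022-04-06 13:28 MEG

Query: 2022-04-06 08:43 UTC
Rule 2/2 (MEG, +04:45): 2022-04-06 08:43 UTC ≤ query < +∞
8·60 + 43 + 285 = 808 min
808 = 0·1440 + 808; 808 = 13·60 + 28 → 13:28, same day
→ 2022-04-06 13:28 MEG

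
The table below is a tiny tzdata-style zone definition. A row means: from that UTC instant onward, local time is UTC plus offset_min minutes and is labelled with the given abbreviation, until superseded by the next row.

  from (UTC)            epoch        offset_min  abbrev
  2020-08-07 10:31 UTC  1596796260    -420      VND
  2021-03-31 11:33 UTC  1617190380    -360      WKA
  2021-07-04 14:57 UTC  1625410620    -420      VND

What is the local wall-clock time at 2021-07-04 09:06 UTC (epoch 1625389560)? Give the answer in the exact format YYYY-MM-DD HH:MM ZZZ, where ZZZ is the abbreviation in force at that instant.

2021-07-04 03:06 WKA

Query: 2021-07-04 09:06 UTC
Rule 2/3 (WKA, -06:00): 2021-03-31 11:33 UTC ≤ query < 2021-07-04 14:57 UTC
9·60 + 6 - 360 = 186 min
186 = 0·1440 + 186; 186 = 3·60 + 6 → 03:06, same day
→ 2021-07-04 03:06 WKA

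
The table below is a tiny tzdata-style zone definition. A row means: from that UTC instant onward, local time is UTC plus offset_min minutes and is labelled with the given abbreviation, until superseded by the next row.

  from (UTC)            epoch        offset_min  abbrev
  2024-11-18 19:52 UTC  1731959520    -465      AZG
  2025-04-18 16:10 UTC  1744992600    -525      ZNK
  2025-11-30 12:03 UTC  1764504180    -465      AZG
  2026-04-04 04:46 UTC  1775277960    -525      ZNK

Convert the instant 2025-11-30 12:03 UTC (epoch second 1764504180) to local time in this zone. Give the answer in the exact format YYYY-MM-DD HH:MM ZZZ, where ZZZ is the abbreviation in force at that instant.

2025-11-30 04:18 AZG

Query: 2025-11-30 12:03 UTC
Rule 3/4 (AZG, -07:45): 2025-11-30 12:03 UTC ≤ query < 2026-04-04 04:46 UTC
12·60 + 3 - 465 = 258 min
258 = 0·1440 + 258; 258 = 4·60 + 18 → 04:18, same day
→ 2025-11-30 04:18 AZG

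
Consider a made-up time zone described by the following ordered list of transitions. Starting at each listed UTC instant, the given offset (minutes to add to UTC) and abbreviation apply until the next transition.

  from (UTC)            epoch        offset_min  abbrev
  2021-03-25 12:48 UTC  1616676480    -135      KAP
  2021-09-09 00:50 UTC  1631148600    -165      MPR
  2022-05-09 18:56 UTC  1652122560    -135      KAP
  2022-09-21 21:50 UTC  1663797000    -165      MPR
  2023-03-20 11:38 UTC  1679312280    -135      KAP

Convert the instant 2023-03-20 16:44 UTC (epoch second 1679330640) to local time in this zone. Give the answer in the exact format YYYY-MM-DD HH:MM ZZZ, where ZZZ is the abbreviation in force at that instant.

2023-03-20 14:29 KAP

Query: 2023-03-20 16:44 UTC
Rule 5/5 (KAP, -02:15): 2023-03-20 11:38 UTC ≤ query < +∞
16·60 + 44 - 135 = 869 min
869 = 0·1440 + 869; 869 = 14·60 + 29 → 14:29, same day
→ 2023-03-20 14:29 KAP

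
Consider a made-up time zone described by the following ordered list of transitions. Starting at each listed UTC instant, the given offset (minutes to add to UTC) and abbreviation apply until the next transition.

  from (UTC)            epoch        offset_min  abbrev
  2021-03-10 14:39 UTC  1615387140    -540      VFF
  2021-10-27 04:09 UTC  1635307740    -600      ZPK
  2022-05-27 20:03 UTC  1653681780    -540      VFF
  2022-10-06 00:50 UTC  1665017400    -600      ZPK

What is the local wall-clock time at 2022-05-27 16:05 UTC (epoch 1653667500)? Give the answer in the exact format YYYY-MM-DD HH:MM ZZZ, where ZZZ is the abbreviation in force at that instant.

2022-05-27 06:05 ZPK

Query: 2022-05-27 16:05 UTC
Rule 2/4 (ZPK, -10:00): 2021-10-27 04:09 UTC ≤ query < 2022-05-27 20:03 UTC
16·60 + 5 - 600 = 365 min
365 = 0·1440 + 365; 365 = 6·60 + 5 → 06:05, same day
→ 2022-05-27 06:05 ZPK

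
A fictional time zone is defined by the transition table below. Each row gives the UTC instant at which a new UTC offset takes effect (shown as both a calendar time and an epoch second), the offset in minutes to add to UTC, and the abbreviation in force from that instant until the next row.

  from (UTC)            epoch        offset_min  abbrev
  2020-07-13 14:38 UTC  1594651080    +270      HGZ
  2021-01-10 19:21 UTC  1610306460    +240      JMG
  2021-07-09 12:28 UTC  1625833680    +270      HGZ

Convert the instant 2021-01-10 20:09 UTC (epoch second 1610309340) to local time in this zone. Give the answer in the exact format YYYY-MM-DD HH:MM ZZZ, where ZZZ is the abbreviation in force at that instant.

Query: 2021-01-10 20:09 UTC
Rule 2/3 (JMG, +04:00): 2021-01-10 19:21 UTC ≤ query < 2021-07-09 12:28 UTC
20·60 + 9 + 240 = 1449 min
1449 = 1·1440 + 9; 9 = 0·60 + 9 → 00:09, 2021-01-10 + 1 day = 2021-01-11
→ 2021-01-11 00:09 JMG

2021-01-11 00:09 JMG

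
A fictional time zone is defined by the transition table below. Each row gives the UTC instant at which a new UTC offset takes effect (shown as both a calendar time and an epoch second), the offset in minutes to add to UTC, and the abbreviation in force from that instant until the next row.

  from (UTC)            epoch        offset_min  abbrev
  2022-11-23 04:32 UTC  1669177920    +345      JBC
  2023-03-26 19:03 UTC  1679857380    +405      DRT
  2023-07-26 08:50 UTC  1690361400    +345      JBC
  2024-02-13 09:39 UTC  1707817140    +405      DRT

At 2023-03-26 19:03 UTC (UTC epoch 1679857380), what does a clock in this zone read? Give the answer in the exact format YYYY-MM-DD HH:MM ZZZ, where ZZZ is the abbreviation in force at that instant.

2023-03-27 01:48 DRT

Query: 2023-03-26 19:03 UTC
Rule 2/4 (DRT, +06:45): 2023-03-26 19:03 UTC ≤ query < 2023-07-26 08:50 UTC
19·60 + 3 + 405 = 1548 min
1548 = 1·1440 + 108; 108 = 1·60 + 48 → 01:48, 2023-03-26 + 1 day = 2023-03-27
→ 2023-03-27 01:48 DRT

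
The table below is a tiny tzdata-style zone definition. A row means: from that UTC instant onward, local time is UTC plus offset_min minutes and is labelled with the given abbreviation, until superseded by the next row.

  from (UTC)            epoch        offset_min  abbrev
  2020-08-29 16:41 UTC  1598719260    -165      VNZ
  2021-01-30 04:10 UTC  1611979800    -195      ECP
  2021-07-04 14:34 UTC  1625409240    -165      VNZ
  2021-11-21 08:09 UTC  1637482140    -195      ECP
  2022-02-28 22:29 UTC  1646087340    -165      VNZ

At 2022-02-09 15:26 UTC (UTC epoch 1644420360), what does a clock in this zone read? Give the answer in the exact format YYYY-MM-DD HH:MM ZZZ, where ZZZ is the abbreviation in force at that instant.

2022-02-09 12:11 ECP

Query: 2022-02-09 15:26 UTC
Rule 4/5 (ECP, -03:15): 2021-11-21 08:09 UTC ≤ query < 2022-02-28 22:29 UTC
15·60 + 26 - 195 = 731 min
731 = 0·1440 + 731; 731 = 12·60 + 11 → 12:11, same day
→ 2022-02-09 12:11 ECP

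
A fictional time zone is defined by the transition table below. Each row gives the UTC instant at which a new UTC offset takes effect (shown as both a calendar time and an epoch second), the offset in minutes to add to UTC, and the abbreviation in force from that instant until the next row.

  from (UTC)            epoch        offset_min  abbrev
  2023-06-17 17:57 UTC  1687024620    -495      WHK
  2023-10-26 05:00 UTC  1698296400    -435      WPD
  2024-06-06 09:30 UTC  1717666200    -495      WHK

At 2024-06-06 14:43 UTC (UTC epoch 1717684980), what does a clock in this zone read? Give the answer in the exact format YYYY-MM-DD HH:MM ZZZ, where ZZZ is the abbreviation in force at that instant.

2024-06-06 06:28 WHK

Query: 2024-06-06 14:43 UTC
Rule 3/3 (WHK, -08:15): 2024-06-06 09:30 UTC ≤ query < +∞
14·60 + 43 - 495 = 388 min
388 = 0·1440 + 388; 388 = 6·60 + 28 → 06:28, same day
→ 2024-06-06 06:28 WHK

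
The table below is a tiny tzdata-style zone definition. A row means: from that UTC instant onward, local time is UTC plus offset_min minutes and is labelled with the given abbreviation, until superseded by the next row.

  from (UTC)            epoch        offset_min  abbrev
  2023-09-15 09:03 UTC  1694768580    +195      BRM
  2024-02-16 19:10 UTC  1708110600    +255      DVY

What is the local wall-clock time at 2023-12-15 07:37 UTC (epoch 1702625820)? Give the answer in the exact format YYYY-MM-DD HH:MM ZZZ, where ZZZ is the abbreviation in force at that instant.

2023-12-15 10:52 BRM

Query: 2023-12-15 07:37 UTC
Rule 1/2 (BRM, +03:15): 2023-09-15 09:03 UTC ≤ query < 2024-02-16 19:10 UTC
7·60 + 37 + 195 = 652 min
652 = 0·1440 + 652; 652 = 10·60 + 52 → 10:52, same day
→ 2023-12-15 10:52 BRM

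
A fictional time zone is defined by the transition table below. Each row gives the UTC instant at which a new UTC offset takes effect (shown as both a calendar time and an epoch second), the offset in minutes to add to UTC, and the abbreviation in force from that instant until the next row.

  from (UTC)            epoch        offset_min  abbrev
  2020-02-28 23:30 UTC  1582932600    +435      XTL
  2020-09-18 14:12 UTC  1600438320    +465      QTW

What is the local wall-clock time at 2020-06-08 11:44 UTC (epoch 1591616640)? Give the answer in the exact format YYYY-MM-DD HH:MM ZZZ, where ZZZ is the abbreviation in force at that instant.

2020-06-08 18:59 XTL

Query: 2020-06-08 11:44 UTC
Rule 1/2 (XTL, +07:15): 2020-02-28 23:30 UTC ≤ query < 2020-09-18 14:12 UTC
11·60 + 44 + 435 = 1139 min
1139 = 0·1440 + 1139; 1139 = 18·60 + 59 → 18:59, same day
→ 2020-06-08 18:59 XTL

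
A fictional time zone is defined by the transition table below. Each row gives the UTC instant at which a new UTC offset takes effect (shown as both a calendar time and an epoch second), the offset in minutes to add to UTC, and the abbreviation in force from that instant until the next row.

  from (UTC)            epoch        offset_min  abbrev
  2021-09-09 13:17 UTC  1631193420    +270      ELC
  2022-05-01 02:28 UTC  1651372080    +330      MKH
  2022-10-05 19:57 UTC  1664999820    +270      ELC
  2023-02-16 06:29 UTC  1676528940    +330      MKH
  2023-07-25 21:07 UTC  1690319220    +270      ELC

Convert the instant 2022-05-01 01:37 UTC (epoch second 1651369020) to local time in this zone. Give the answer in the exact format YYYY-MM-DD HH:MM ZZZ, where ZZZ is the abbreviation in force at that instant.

Query: 2022-05-01 01:37 UTC
Rule 1/5 (ELC, +04:30): 2021-09-09 13:17 UTC ≤ query < 2022-05-01 02:28 UTC
1·60 + 37 + 270 = 367 min
367 = 0·1440 + 367; 367 = 6·60 + 7 → 06:07, same day
→ 2022-05-01 06:07 ELC

2022-05-01 06:07 ELC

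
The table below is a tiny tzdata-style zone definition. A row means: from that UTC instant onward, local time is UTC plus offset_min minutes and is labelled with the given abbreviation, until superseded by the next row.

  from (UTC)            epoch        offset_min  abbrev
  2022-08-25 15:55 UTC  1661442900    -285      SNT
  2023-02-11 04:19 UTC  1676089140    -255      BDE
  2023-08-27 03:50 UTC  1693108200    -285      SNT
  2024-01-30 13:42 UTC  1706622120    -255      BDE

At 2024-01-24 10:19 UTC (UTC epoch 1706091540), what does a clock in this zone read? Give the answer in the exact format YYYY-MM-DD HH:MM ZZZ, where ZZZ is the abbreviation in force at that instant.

Query: 2024-01-24 10:19 UTC
Rule 3/4 (SNT, -04:45): 2023-08-27 03:50 UTC ≤ query < 2024-01-30 13:42 UTC
10·60 + 19 - 285 = 334 min
334 = 0·1440 + 334; 334 = 5·60 + 34 → 05:34, same day
→ 2024-01-24 05:34 SNT

2024-01-24 05:34 SNT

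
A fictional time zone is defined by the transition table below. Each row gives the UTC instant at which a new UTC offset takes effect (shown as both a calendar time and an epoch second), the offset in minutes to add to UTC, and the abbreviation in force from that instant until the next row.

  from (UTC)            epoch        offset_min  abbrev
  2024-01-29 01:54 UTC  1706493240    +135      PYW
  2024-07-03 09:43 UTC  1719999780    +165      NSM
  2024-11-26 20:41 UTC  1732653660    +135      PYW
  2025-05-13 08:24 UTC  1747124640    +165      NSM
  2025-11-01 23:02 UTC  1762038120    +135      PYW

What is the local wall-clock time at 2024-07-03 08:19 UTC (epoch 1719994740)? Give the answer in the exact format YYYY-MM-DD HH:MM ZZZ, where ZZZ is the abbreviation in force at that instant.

Query: 2024-07-03 08:19 UTC
Rule 1/5 (PYW, +02:15): 2024-01-29 01:54 UTC ≤ query < 2024-07-03 09:43 UTC
8·60 + 19 + 135 = 634 min
634 = 0·1440 + 634; 634 = 10·60 + 34 → 10:34, same day
→ 2024-07-03 10:34 PYW

2024-07-03 10:34 PYW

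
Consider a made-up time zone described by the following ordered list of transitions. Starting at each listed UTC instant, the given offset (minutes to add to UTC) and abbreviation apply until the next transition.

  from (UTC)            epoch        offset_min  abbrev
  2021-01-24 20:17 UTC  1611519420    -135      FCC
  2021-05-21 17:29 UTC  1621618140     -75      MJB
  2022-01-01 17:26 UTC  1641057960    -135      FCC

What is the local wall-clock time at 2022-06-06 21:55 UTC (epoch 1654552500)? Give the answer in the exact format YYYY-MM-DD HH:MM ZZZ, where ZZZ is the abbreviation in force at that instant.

2022-06-06 19:40 FCC

Query: 2022-06-06 21:55 UTC
Rule 3/3 (FCC, -02:15): 2022-01-01 17:26 UTC ≤ query < +∞
21·60 + 55 - 135 = 1180 min
1180 = 0·1440 + 1180; 1180 = 19·60 + 40 → 19:40, same day
→ 2022-06-06 19:40 FCC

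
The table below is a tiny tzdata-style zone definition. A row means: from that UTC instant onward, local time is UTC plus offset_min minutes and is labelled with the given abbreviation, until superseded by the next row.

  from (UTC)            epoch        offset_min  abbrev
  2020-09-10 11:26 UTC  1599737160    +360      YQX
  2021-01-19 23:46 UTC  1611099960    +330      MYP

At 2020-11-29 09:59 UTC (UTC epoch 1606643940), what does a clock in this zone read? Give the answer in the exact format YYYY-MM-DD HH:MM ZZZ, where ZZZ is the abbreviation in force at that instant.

Query: 2020-11-29 09:59 UTC
Rule 1/2 (YQX, +06:00): 2020-09-10 11:26 UTC ≤ query < 2021-01-19 23:46 UTC
9·60 + 59 + 360 = 959 min
959 = 0·1440 + 959; 959 = 15·60 + 59 → 15:59, same day
→ 2020-11-29 15:59 YQX

2020-11-29 15:59 YQX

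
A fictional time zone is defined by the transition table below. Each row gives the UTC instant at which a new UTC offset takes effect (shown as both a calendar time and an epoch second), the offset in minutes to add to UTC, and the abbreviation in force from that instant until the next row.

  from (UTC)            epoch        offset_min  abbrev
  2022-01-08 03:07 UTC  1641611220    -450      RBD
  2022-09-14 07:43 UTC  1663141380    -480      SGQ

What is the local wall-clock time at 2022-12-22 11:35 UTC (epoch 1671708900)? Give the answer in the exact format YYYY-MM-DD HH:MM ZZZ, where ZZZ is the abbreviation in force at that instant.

2022-12-22 03:35 SGQ

Query: 2022-12-22 11:35 UTC
Rule 2/2 (SGQ, -08:00): 2022-09-14 07:43 UTC ≤ query < +∞
11·60 + 35 - 480 = 215 min
215 = 0·1440 + 215; 215 = 3·60 + 35 → 03:35, same day
→ 2022-12-22 03:35 SGQ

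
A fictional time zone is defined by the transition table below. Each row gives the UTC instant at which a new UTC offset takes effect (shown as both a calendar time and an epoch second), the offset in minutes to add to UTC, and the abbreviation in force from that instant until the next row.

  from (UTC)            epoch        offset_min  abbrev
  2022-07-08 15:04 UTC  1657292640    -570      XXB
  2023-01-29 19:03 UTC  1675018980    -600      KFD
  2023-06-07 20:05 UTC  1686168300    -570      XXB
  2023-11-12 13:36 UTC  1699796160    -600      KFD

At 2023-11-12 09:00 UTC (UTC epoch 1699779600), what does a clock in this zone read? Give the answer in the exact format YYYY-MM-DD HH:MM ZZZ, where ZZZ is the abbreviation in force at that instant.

Query: 2023-11-12 09:00 UTC
Rule 3/4 (XXB, -09:30): 2023-06-07 20:05 UTC ≤ query < 2023-11-12 13:36 UTC
9·60 + 0 - 570 = -30 min
-30 = -1·1440 + 1410; 1410 = 23·60 + 30 → 23:30, 2023-11-12 - 1 day = 2023-11-11
→ 2023-11-11 23:30 XXB

2023-11-11 23:30 XXB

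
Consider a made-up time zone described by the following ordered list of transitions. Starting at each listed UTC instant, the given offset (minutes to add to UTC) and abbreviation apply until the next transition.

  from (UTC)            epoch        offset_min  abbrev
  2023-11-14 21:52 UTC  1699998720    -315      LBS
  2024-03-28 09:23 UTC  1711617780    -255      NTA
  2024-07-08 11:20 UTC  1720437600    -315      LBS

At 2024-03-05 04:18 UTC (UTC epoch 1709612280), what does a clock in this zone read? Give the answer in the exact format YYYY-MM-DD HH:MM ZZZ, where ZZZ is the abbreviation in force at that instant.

Query: 2024-03-05 04:18 UTC
Rule 1/3 (LBS, -05:15): 2023-11-14 21:52 UTC ≤ query < 2024-03-28 09:23 UTC
4·60 + 18 - 315 = -57 min
-57 = -1·1440 + 1383; 1383 = 23·60 + 3 → 23:03, 2024-03-05 - 1 day = 2024-03-04
→ 2024-03-04 23:03 LBS

2024-03-04 23:03 LBS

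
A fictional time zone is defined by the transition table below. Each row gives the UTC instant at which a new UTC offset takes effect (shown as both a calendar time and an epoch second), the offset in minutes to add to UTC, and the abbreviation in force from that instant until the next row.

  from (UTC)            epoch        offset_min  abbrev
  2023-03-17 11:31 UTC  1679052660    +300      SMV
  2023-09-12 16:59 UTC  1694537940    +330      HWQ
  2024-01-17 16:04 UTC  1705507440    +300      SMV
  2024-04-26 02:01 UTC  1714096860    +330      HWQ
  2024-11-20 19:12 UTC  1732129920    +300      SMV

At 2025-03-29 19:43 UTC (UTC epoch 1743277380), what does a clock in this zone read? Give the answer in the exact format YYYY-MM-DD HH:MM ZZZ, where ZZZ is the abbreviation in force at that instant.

2025-03-30 00:43 SMV

Query: 2025-03-29 19:43 UTC
Rule 5/5 (SMV, +05:00): 2024-11-20 19:12 UTC ≤ query < +∞
19·60 + 43 + 300 = 1483 min
1483 = 1·1440 + 43; 43 = 0·60 + 43 → 00:43, 2025-03-29 + 1 day = 2025-03-30
→ 2025-03-30 00:43 SMV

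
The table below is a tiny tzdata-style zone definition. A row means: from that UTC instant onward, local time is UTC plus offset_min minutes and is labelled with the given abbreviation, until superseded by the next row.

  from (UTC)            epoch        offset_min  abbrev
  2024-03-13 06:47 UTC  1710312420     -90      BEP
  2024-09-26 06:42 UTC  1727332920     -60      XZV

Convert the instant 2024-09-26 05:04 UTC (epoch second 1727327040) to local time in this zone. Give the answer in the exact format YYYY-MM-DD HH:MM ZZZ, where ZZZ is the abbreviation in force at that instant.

2024-09-26 03:34 BEP

Query: 2024-09-26 05:04 UTC
Rule 1/2 (BEP, -01:30): 2024-03-13 06:47 UTC ≤ query < 2024-09-26 06:42 UTC
5·60 + 4 - 90 = 214 min
214 = 0·1440 + 214; 214 = 3·60 + 34 → 03:34, same day
→ 2024-09-26 03:34 BEP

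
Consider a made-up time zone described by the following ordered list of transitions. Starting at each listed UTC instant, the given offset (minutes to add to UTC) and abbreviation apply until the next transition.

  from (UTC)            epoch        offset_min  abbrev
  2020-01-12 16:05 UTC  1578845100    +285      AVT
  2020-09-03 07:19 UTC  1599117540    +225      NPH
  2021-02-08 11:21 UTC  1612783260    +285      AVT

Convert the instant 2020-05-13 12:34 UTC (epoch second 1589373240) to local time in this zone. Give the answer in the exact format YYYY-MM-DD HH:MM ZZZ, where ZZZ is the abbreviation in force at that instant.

2020-05-13 17:19 AVT

Query: 2020-05-13 12:34 UTC
Rule 1/3 (AVT, +04:45): 2020-01-12 16:05 UTC ≤ query < 2020-09-03 07:19 UTC
12·60 + 34 + 285 = 1039 min
1039 = 0·1440 + 1039; 1039 = 17·60 + 19 → 17:19, same day
→ 2020-05-13 17:19 AVT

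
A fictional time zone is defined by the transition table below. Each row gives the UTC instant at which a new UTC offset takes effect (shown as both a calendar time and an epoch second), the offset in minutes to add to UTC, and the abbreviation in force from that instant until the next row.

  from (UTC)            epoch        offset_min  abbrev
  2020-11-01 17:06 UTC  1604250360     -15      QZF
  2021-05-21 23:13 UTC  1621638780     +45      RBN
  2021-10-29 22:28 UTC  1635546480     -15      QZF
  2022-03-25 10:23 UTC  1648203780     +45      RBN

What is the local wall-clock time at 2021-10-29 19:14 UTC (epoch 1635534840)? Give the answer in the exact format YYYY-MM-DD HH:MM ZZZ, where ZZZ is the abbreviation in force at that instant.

Query: 2021-10-29 19:14 UTC
Rule 2/4 (RBN, +00:45): 2021-05-21 23:13 UTC ≤ query < 2021-10-29 22:28 UTC
19·60 + 14 + 45 = 1199 min
1199 = 0·1440 + 1199; 1199 = 19·60 + 59 → 19:59, same day
→ 2021-10-29 19:59 RBN

2021-10-29 19:59 RBN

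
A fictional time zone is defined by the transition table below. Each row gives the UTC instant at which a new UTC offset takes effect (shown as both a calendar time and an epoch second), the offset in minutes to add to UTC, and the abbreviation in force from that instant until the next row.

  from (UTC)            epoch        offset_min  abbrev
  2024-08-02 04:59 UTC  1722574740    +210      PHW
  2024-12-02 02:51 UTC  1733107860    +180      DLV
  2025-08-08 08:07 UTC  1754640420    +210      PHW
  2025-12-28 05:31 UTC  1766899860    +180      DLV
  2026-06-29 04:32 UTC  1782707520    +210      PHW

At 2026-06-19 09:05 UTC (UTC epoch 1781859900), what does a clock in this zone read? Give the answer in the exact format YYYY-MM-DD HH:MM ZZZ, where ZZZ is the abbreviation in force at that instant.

Query: 2026-06-19 09:05 UTC
Rule 4/5 (DLV, +03:00): 2025-12-28 05:31 UTC ≤ query < 2026-06-29 04:32 UTC
9·60 + 5 + 180 = 725 min
725 = 0·1440 + 725; 725 = 12·60 + 5 → 12:05, same day
→ 2026-06-19 12:05 DLV

2026-06-19 12:05 DLV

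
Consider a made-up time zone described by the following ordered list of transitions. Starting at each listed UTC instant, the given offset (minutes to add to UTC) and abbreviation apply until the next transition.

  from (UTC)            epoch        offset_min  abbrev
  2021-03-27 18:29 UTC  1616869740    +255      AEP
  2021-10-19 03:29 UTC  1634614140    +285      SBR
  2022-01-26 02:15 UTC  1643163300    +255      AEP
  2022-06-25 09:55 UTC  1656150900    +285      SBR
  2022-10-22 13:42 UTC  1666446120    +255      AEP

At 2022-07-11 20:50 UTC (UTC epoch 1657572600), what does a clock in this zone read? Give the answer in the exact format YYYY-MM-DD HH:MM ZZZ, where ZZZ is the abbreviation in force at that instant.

2022-07-12 01:35 SBR

Query: 2022-07-11 20:50 UTC
Rule 4/5 (SBR, +04:45): 2022-06-25 09:55 UTC ≤ query < 2022-10-22 13:42 UTC
20·60 + 50 + 285 = 1535 min
1535 = 1·1440 + 95; 95 = 1·60 + 35 → 01:35, 2022-07-11 + 1 day = 2022-07-12
→ 2022-07-12 01:35 SBR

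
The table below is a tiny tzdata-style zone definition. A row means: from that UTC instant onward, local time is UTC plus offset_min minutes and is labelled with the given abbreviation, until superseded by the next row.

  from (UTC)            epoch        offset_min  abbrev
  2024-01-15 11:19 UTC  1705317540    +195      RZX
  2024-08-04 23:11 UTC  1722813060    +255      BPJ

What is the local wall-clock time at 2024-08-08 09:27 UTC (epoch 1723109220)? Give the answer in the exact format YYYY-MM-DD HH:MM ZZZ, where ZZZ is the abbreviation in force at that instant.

Query: 2024-08-08 09:27 UTC
Rule 2/2 (BPJ, +04:15): 2024-08-04 23:11 UTC ≤ query < +∞
9·60 + 27 + 255 = 822 min
822 = 0·1440 + 822; 822 = 13·60 + 42 → 13:42, same day
→ 2024-08-08 13:42 BPJ

2024-08-08 13:42 BPJ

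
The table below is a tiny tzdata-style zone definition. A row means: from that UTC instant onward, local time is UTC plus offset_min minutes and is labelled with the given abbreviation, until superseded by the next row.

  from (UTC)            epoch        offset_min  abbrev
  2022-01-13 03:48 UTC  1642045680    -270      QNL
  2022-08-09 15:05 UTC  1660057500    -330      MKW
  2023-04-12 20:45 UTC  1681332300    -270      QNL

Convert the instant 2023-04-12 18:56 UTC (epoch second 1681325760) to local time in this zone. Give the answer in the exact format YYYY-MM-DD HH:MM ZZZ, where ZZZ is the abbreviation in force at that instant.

2023-04-12 13:26 MKW

Query: 2023-04-12 18:56 UTC
Rule 2/3 (MKW, -05:30): 2022-08-09 15:05 UTC ≤ query < 2023-04-12 20:45 UTC
18·60 + 56 - 330 = 806 min
806 = 0·1440 + 806; 806 = 13·60 + 26 → 13:26, same day
→ 2023-04-12 13:26 MKW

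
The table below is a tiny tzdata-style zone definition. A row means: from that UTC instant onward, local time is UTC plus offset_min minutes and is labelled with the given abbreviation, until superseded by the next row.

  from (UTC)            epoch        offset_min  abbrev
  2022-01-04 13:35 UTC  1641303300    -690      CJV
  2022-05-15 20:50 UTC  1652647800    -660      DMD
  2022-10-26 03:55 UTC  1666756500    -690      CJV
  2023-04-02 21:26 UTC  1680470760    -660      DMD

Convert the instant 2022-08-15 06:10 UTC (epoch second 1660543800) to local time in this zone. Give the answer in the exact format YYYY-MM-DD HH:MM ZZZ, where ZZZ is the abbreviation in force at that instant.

2022-08-14 19:10 DMD

Query: 2022-08-15 06:10 UTC
Rule 2/4 (DMD, -11:00): 2022-05-15 20:50 UTC ≤ query < 2022-10-26 03:55 UTC
6·60 + 10 - 660 = -290 min
-290 = -1·1440 + 1150; 1150 = 19·60 + 10 → 19:10, 2022-08-15 - 1 day = 2022-08-14
→ 2022-08-14 19:10 DMD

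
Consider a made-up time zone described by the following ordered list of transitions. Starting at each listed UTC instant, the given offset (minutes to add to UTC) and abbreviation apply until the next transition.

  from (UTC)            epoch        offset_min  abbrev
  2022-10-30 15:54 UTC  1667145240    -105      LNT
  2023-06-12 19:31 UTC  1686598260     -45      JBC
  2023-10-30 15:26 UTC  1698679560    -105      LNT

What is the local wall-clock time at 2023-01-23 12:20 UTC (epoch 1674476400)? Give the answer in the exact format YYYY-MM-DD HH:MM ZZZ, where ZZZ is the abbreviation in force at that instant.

Query: 2023-01-23 12:20 UTC
Rule 1/3 (LNT, -01:45): 2022-10-30 15:54 UTC ≤ query < 2023-06-12 19:31 UTC
12·60 + 20 - 105 = 635 min
635 = 0·1440 + 635; 635 = 10·60 + 35 → 10:35, same day
→ 2023-01-23 10:35 LNT

2023-01-23 10:35 LNT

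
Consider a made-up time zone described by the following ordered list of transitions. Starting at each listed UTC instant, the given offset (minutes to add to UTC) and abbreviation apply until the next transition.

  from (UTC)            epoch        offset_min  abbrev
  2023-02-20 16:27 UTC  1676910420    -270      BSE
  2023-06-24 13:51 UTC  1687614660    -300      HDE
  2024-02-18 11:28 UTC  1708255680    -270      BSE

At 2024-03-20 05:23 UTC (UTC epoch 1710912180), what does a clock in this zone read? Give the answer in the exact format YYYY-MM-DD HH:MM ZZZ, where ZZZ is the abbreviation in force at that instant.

Query: 2024-03-20 05:23 UTC
Rule 3/3 (BSE, -04:30): 2024-02-18 11:28 UTC ≤ query < +∞
5·60 + 23 - 270 = 53 min
53 = 0·1440 + 53; 53 = 0·60 + 53 → 00:53, same day
→ 2024-03-20 00:53 BSE

2024-03-20 00:53 BSE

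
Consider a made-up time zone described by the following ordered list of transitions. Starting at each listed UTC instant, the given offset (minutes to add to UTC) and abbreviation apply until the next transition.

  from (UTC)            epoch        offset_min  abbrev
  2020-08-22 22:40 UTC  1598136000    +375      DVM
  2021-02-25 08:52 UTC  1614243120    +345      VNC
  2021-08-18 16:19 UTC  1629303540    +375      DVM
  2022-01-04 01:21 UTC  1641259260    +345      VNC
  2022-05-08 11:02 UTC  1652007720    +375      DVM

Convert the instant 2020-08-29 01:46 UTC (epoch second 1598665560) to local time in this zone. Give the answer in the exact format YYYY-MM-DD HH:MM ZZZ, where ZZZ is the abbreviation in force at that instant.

2020-08-29 08:01 DVM

Query: 2020-08-29 01:46 UTC
Rule 1/5 (DVM, +06:15): 2020-08-22 22:40 UTC ≤ query < 2021-02-25 08:52 UTC
1·60 + 46 + 375 = 481 min
481 = 0·1440 + 481; 481 = 8·60 + 1 → 08:01, same day
→ 2020-08-29 08:01 DVM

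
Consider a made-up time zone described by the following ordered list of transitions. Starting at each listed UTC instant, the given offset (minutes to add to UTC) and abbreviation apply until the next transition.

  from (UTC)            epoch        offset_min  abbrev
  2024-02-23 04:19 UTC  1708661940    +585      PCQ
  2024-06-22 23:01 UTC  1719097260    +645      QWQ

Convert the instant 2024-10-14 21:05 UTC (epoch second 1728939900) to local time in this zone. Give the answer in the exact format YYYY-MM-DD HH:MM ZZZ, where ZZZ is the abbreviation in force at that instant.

2024-10-15 07:50 QWQ

Query: 2024-10-14 21:05 UTC
Rule 2/2 (QWQ, +10:45): 2024-06-22 23:01 UTC ≤ query < +∞
21·60 + 5 + 645 = 1910 min
1910 = 1·1440 + 470; 470 = 7·60 + 50 → 07:50, 2024-10-14 + 1 day = 2024-10-15
→ 2024-10-15 07:50 QWQ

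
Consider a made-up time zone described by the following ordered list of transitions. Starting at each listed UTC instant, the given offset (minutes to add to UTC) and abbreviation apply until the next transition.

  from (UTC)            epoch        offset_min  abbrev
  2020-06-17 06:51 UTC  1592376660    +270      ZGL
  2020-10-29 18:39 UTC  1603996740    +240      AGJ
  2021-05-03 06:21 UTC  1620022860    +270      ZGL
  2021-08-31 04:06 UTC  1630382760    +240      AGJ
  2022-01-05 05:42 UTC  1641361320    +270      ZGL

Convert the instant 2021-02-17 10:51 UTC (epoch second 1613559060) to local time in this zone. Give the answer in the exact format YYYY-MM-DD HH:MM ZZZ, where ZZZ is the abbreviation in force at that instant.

2021-02-17 14:51 AGJ

Query: 2021-02-17 10:51 UTC
Rule 2/5 (AGJ, +04:00): 2020-10-29 18:39 UTC ≤ query < 2021-05-03 06:21 UTC
10·60 + 51 + 240 = 891 min
891 = 0·1440 + 891; 891 = 14·60 + 51 → 14:51, same day
→ 2021-02-17 14:51 AGJ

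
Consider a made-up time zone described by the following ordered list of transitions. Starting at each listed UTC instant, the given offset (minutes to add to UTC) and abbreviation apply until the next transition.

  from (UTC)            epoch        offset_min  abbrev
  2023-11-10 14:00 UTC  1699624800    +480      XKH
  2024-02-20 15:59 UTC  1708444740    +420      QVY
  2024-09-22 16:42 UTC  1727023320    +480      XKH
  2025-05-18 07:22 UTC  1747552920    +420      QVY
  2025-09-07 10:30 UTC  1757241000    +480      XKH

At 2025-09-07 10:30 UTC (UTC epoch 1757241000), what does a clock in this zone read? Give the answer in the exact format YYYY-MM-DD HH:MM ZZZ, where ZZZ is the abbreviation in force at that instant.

2025-09-07 18:30 XKH

Query: 2025-09-07 10:30 UTC
Rule 5/5 (XKH, +08:00): 2025-09-07 10:30 UTC ≤ query < +∞
10·60 + 30 + 480 = 1110 min
1110 = 0·1440 + 1110; 1110 = 18·60 + 30 → 18:30, same day
→ 2025-09-07 18:30 XKH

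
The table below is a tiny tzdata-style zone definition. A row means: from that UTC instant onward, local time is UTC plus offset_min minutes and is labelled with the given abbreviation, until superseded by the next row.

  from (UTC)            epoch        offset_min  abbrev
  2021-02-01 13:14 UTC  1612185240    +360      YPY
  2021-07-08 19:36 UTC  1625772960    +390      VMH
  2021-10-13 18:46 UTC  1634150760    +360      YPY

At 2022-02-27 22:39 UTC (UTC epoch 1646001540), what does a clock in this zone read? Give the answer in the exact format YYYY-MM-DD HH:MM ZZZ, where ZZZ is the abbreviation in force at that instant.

2022-02-28 04:39 YPY

Query: 2022-02-27 22:39 UTC
Rule 3/3 (YPY, +06:00): 2021-10-13 18:46 UTC ≤ query < +∞
22·60 + 39 + 360 = 1719 min
1719 = 1·1440 + 279; 279 = 4·60 + 39 → 04:39, 2022-02-27 + 1 day = 2022-02-28
→ 2022-02-28 04:39 YPY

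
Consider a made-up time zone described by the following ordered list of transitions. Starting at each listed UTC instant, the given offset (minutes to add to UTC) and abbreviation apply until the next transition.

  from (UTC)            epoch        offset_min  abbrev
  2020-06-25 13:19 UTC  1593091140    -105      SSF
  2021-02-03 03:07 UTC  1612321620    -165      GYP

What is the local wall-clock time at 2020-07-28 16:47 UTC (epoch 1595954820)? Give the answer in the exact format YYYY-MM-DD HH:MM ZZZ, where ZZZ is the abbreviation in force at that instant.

Query: 2020-07-28 16:47 UTC
Rule 1/2 (SSF, -01:45): 2020-06-25 13:19 UTC ≤ query < 2021-02-03 03:07 UTC
16·60 + 47 - 105 = 902 min
902 = 0·1440 + 902; 902 = 15·60 + 2 → 15:02, same day
→ 2020-07-28 15:02 SSF

2020-07-28 15:02 SSF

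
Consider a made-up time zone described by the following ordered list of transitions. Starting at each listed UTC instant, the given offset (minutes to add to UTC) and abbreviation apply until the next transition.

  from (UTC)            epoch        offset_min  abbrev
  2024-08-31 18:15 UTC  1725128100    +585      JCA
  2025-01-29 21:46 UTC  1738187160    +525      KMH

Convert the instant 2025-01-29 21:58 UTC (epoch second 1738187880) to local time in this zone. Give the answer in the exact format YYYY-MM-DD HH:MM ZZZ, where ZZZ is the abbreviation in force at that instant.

Query: 2025-01-29 21:58 UTC
Rule 2/2 (KMH, +08:45): 2025-01-29 21:46 UTC ≤ query < +∞
21·60 + 58 + 525 = 1843 min
1843 = 1·1440 + 403; 403 = 6·60 + 43 → 06:43, 2025-01-29 + 1 day = 2025-01-30
→ 2025-01-30 06:43 KMH

2025-01-30 06:43 KMH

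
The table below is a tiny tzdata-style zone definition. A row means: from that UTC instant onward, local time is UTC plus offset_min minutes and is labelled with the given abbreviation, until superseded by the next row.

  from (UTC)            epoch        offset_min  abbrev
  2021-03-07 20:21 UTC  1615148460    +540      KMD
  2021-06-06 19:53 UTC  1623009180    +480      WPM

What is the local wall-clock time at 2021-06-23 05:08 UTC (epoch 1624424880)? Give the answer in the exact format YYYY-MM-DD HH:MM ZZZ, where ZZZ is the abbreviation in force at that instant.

2021-06-23 13:08 WPM

Query: 2021-06-23 05:08 UTC
Rule 2/2 (WPM, +08:00): 2021-06-06 19:53 UTC ≤ query < +∞
5·60 + 8 + 480 = 788 min
788 = 0·1440 + 788; 788 = 13·60 + 8 → 13:08, same day
→ 2021-06-23 13:08 WPM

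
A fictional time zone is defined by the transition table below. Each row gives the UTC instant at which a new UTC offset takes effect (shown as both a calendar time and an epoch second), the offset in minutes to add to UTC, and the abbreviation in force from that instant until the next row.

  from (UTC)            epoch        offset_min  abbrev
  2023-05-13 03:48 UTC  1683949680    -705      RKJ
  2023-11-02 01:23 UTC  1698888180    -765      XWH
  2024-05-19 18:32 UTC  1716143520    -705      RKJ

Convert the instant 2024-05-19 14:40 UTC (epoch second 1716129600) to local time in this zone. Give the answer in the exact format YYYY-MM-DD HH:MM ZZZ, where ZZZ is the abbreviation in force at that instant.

2024-05-19 01:55 XWH

Query: 2024-05-19 14:40 UTC
Rule 2/3 (XWH, -12:45): 2023-11-02 01:23 UTC ≤ query < 2024-05-19 18:32 UTC
14·60 + 40 - 765 = 115 min
115 = 0·1440 + 115; 115 = 1·60 + 55 → 01:55, same day
→ 2024-05-19 01:55 XWH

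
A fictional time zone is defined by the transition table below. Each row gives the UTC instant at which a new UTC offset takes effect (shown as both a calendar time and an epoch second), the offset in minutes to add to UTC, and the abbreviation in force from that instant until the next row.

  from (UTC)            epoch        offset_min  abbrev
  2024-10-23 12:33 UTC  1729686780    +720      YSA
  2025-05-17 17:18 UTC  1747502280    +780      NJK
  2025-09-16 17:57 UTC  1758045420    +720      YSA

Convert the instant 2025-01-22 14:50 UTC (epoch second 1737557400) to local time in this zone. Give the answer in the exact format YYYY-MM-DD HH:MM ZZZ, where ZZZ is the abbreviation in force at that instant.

2025-01-23 02:50 YSA

Query: 2025-01-22 14:50 UTC
Rule 1/3 (YSA, +12:00): 2024-10-23 12:33 UTC ≤ query < 2025-05-17 17:18 UTC
14·60 + 50 + 720 = 1610 min
1610 = 1·1440 + 170; 170 = 2·60 + 50 → 02:50, 2025-01-22 + 1 day = 2025-01-23
→ 2025-01-23 02:50 YSA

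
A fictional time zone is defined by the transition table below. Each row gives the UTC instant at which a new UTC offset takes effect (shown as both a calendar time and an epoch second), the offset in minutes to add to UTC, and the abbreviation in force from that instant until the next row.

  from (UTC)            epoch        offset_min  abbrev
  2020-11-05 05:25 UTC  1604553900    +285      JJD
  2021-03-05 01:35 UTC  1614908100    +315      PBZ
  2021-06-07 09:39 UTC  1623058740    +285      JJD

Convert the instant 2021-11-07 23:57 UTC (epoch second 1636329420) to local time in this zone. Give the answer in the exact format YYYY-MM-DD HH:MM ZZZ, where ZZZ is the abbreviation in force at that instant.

Query: 2021-11-07 23:57 UTC
Rule 3/3 (JJD, +04:45): 2021-06-07 09:39 UTC ≤ query < +∞
23·60 + 57 + 285 = 1722 min
1722 = 1·1440 + 282; 282 = 4·60 + 42 → 04:42, 2021-11-07 + 1 day = 2021-11-08
→ 2021-11-08 04:42 JJD

2021-11-08 04:42 JJD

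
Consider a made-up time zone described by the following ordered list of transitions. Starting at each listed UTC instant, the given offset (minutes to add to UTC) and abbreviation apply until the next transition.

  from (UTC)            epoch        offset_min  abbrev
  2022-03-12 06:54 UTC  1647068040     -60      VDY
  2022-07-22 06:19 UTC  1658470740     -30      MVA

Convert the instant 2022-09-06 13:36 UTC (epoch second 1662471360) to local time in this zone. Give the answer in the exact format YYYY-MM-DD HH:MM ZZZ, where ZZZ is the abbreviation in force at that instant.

Query: 2022-09-06 13:36 UTC
Rule 2/2 (MVA, -00:30): 2022-07-22 06:19 UTC ≤ query < +∞
13·60 + 36 - 30 = 786 min
786 = 0·1440 + 786; 786 = 13·60 + 6 → 13:06, same day
→ 2022-09-06 13:06 MVA

2022-09-06 13:06 MVA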